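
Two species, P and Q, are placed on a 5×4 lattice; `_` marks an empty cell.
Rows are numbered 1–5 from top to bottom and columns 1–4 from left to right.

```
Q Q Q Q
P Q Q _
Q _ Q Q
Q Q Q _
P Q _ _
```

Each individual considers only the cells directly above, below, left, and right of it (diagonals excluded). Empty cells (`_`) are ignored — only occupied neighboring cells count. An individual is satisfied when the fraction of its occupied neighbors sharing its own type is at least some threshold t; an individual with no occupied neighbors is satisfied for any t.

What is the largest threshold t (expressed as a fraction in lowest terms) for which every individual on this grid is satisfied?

Row 1: (1,1)Q 1/2 · (1,2)Q 3/3 · (1,3)Q 3/3 · (1,4)Q 1/1
Row 2: (2,1)P 0/3 · (2,2)Q 2/3 · (2,3)Q 3/3
Row 3: (3,1)Q 1/2 · (3,3)Q 3/3 · (3,4)Q 1/1
Row 4: (4,1)Q 2/3 · (4,2)Q 3/3 · (4,3)Q 2/2
Row 5: (5,1)P 0/2 · (5,2)Q 1/2
The smallest same-type fraction is 0/3 at (2,1), which reduces to 0/1. Any threshold above that leaves this individual unsatisfied.

0/1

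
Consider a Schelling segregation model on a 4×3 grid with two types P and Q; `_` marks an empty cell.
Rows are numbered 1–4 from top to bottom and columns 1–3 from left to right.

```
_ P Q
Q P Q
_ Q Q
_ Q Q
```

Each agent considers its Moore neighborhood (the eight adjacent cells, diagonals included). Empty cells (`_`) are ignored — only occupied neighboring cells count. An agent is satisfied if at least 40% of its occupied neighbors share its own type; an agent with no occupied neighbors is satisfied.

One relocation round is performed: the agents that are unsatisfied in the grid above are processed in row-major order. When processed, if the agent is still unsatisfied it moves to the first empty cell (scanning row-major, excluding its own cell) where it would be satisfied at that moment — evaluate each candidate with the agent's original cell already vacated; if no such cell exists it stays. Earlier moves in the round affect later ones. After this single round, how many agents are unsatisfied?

Initially unsatisfied (in order): (1,2), (1,3), (2,1), (2,2).
  (1,2) → (1,1).
  (1,3): now satisfied by earlier moves; stays.
  (2,1) → (1,2).
  (2,2): no empty cell satisfies it; stays.
Resulting grid:
P Q Q
_ P Q
_ Q Q
_ Q Q
Unsatisfied now: (2,2).

1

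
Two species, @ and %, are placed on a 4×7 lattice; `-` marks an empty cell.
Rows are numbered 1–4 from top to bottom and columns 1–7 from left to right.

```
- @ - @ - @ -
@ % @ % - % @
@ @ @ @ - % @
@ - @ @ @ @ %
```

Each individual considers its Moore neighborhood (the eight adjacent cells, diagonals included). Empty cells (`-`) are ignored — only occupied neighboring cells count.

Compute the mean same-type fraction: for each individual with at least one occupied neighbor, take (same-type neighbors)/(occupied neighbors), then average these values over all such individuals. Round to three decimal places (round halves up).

(1,2)@ 2/3
(1,4)@ 1/2
(1,6)@ 1/2
(2,1)@ 3/4
(2,2)% 0/6
(2,3)@ 5/7
(2,4)% 0/4
(2,6)% 1/4
(2,7)@ 2/4
(3,1)@ 3/4
(3,2)@ 6/7
(3,3)@ 5/7
(3,4)@ 5/6
(3,6)% 2/6
(3,7)@ 2/5
(4,1)@ 2/2
(4,3)@ 4/4
(4,4)@ 4/4
(4,5)@ 3/4
(4,6)@ 2/4
(4,7)% 1/3
Sum over 21 individuals: 2/3 + 1/2 + 1/2 + 3/4 + 0/6 + 5/7 + 0/4 + 1/4 + 2/4 + 3/4 + 6/7 + 5/7 + 5/6 + 2/6 + 2/5 + 2/2 + 4/4 + 4/4 + 3/4 + 2/4 + 1/3 = 1297/105; mean = 1297/105 ÷ 21 = 1297/2205 = 0.588208… → 0.588.

0.588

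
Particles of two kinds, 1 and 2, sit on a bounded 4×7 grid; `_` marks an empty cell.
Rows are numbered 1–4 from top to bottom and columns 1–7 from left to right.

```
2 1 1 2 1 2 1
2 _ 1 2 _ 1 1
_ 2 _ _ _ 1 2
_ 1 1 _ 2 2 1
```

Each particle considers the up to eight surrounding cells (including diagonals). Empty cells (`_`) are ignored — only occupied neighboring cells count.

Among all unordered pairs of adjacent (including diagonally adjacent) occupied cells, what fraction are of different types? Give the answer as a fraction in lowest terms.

11/19

Scan each occupied cell's neighbors to the right and below (and the two forward diagonals) so each pair is counted once.
From row 1: 11 unlike of 19 pairs (running 11/19).
From row 2: 4 unlike of 8 pairs (running 15/27).
From row 3: 6 unlike of 8 pairs (running 21/35).
From row 4: 1 unlike of 3 pairs (running 22/38).
Total adjacent occupied pairs: 38; unlike-type pairs: 22.
22/38 reduces to 11/19.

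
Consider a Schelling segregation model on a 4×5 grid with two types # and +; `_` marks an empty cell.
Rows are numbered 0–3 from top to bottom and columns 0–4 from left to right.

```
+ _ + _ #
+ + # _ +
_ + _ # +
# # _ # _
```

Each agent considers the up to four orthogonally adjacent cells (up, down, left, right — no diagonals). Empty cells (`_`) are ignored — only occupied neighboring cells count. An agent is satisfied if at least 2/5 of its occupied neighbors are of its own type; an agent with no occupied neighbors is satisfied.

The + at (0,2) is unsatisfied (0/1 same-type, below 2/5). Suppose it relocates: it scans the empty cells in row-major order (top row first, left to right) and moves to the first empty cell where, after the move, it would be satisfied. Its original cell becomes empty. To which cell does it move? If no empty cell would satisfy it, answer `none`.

(0,1)

Vacating (0,2). Empty cells in order:
  (0,1): 2/2 same-type → satisfied — stop here.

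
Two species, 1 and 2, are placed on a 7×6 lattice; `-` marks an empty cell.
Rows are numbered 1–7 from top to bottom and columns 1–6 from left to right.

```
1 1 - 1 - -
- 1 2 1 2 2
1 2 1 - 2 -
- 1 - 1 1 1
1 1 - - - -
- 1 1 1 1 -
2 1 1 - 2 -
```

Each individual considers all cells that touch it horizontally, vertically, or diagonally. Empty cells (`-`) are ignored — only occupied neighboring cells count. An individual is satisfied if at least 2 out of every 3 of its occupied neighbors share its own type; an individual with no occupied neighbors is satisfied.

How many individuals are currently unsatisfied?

10

Row 1: (1,1)1 2/2 ok · (1,2)1 2/3 ok · (1,4)1 1/3 unhappy
Row 2: (2,2)1 4/6 ok · (2,3)2 1/6 unhappy · (2,4)1 2/5 unhappy · (2,5)2 2/4 unhappy · (2,6)2 2/2 ok
Row 3: (3,1)1 2/3 ok · (3,2)2 1/5 unhappy · (3,3)1 4/6 ok · (3,5)2 2/6 unhappy
Row 4: (4,2)1 4/5 ok · (4,4)1 2/3 ok · (4,5)1 2/3 ok · (4,6)1 1/2 unhappy
Row 5: (5,1)1 3/3 ok · (5,2)1 4/4 ok
Row 6: (6,2)1 5/6 ok · (6,3)1 5/5 ok · (6,4)1 3/4 ok · (6,5)1 1/2 unhappy
Row 7: (7,1)2 0/2 unhappy · (7,2)1 3/4 ok · (7,3)1 4/4 ok · (7,5)2 0/2 unhappy
Unsatisfied: (1,4), (2,3), (2,4), (2,5), (3,2), (3,5), (4,6), (6,5), (7,1), (7,5) — 10 in total.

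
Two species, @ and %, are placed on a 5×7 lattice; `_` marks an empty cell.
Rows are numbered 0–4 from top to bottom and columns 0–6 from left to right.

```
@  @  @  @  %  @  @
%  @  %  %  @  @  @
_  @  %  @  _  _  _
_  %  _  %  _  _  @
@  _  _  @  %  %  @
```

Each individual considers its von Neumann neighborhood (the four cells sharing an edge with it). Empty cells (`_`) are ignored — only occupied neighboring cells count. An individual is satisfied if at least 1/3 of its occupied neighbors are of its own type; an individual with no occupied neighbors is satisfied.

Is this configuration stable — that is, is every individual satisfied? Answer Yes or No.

No

(0,0)@ 1/2 satisfied
(0,1)@ 3/3 satisfied
(0,2)@ 2/3 satisfied
(0,3)@ 1/3 satisfied
(0,4)% 0/3 not
(0,5)@ 2/3 satisfied
(0,6)@ 2/2 satisfied
(1,0)% 0/2 not
(1,1)@ 2/4 satisfied
(1,2)% 2/4 satisfied
(1,3)% 1/4 not
(1,4)@ 1/3 satisfied
(1,5)@ 3/3 satisfied
(1,6)@ 2/2 satisfied
(2,1)@ 1/3 satisfied
(2,2)% 1/3 satisfied
(2,3)@ 0/3 not
(3,1)% 0/1 not
(3,3)% 0/2 not
(3,6)@ 1/1 satisfied
(4,0)@ 0/0 satisfied
(4,3)@ 0/2 not
(4,4)% 1/2 satisfied
(4,5)% 1/2 satisfied
(4,6)@ 1/2 satisfied
For instance (0,4) has only 0/3 same-type neighbors, below 1/3.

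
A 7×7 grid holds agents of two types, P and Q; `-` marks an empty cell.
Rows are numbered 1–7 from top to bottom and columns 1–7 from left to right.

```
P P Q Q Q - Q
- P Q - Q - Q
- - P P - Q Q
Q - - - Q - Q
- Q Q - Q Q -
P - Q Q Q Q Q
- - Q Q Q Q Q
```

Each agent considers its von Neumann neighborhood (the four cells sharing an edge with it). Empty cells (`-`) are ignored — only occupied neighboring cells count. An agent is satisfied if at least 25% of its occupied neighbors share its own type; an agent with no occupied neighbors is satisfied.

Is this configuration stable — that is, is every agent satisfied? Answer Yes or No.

Yes

(1,1)P 1/1 ✓
(1,2)P 2/3 ✓
(1,3)Q 2/3 ✓
(1,4)Q 2/2 ✓
(1,5)Q 2/2 ✓
(1,7)Q 1/1 ✓
(2,2)P 1/2 ✓
(2,3)Q 1/3 ✓
(2,5)Q 1/1 ✓
(2,7)Q 2/2 ✓
(3,3)P 1/2 ✓
(3,4)P 1/1 ✓
(3,6)Q 1/1 ✓
(3,7)Q 3/3 ✓
(4,1)Q 0/0 ✓
(4,5)Q 1/1 ✓
(4,7)Q 1/1 ✓
(5,2)Q 1/1 ✓
(5,3)Q 2/2 ✓
(5,5)Q 3/3 ✓
(5,6)Q 2/2 ✓
(6,1)P 0/0 ✓
(6,3)Q 3/3 ✓
(6,4)Q 3/3 ✓
(6,5)Q 4/4 ✓
(6,6)Q 4/4 ✓
(6,7)Q 2/2 ✓
(7,3)Q 2/2 ✓
(7,4)Q 3/3 ✓
(7,5)Q 3/3 ✓
(7,6)Q 3/3 ✓
(7,7)Q 2/2 ✓
All meet the threshold, so the configuration is stable.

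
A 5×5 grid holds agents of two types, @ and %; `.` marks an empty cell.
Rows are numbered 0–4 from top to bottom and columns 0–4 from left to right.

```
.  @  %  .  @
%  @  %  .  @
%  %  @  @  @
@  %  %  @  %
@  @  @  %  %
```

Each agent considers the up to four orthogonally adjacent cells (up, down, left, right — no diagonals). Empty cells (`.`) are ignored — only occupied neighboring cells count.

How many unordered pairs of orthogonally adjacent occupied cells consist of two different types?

16

Scan each occupied cell's neighbors to the right and below so each pair is counted once.
Row 0: @(0,1)–%(0,2)≠ @(0,1)–@(1,1)= %(0,2)–%(1,2)= @(0,4)–@(1,4)=  → 1/4 unlike.
Row 1: %(1,0)–@(1,1)≠ %(1,0)–%(2,0)= @(1,1)–%(1,2)≠ @(1,1)–%(2,1)≠ %(1,2)–@(2,2)≠ @(1,4)–@(2,4)=  → 4/6 unlike.
Row 2: %(2,0)–%(2,1)= %(2,0)–@(3,0)≠ %(2,1)–@(2,2)≠ %(2,1)–%(3,1)= @(2,2)–@(2,3)= @(2,2)–%(3,2)≠ @(2,3)–@(2,4)= @(2,3)–@(3,3)= @(2,4)–%(3,4)≠  → 4/9 unlike.
Row 3: @(3,0)–%(3,1)≠ @(3,0)–@(4,0)= %(3,1)–%(3,2)= %(3,1)–@(4,1)≠ %(3,2)–@(3,3)≠ %(3,2)–@(4,2)≠ @(3,3)–%(3,4)≠ @(3,3)–%(4,3)≠ %(3,4)–%(4,4)=  → 6/9 unlike.
Row 4: @(4,0)–@(4,1)= @(4,1)–@(4,2)= @(4,2)–%(4,3)≠ %(4,3)–%(4,4)=  → 1/4 unlike.
Total adjacent occupied pairs: 32; unlike-type pairs: 16.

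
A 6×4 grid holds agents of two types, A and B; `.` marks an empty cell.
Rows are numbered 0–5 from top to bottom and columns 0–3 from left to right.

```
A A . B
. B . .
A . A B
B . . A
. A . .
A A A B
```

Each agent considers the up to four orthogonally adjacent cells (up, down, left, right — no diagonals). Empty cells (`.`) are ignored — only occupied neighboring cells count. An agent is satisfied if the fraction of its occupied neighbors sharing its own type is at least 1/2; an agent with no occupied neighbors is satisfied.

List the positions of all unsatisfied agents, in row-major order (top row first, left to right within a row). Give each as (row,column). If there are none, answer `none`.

(1,1), (2,0), (2,2), (2,3), (3,0), (3,3), (5,3)

(0,0)A 1/1 satisfied
(0,1)A 1/2 satisfied
(0,3)B 0/0 satisfied
(1,1)B 0/1 not
(2,0)A 0/1 not
(2,2)A 0/1 not
(2,3)B 0/2 not
(3,0)B 0/1 not
(3,3)A 0/1 not
(4,1)A 1/1 satisfied
(5,0)A 1/1 satisfied
(5,1)A 3/3 satisfied
(5,2)A 1/2 satisfied
(5,3)B 0/1 not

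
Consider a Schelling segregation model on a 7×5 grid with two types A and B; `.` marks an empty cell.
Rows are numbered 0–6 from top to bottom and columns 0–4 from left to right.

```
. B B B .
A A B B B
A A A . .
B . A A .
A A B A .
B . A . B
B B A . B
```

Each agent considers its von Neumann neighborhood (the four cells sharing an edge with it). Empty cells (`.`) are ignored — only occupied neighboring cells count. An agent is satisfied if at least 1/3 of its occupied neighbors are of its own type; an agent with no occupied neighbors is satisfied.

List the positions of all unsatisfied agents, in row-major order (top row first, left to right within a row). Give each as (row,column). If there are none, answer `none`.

(3,0), (4,2)

Row 0: (0,1)B 1/2 ok · (0,2)B 3/3 ok · (0,3)B 2/2 ok
Row 1: (1,0)A 2/2 ok · (1,1)A 2/4 ok · (1,2)B 2/4 ok · (1,3)B 3/3 ok · (1,4)B 1/1 ok
Row 2: (2,0)A 2/3 ok · (2,1)A 3/3 ok · (2,2)A 2/3 ok
Row 3: (3,0)B 0/2 unhappy · (3,2)A 2/3 ok · (3,3)A 2/2 ok
Row 4: (4,0)A 1/3 ok · (4,1)A 1/2 ok · (4,2)B 0/4 unhappy · (4,3)A 1/2 ok
Row 5: (5,0)B 1/2 ok · (5,2)A 1/2 ok · (5,4)B 1/1 ok
Row 6: (6,0)B 2/2 ok · (6,1)B 1/2 ok · (6,2)A 1/2 ok · (6,4)B 1/1 ok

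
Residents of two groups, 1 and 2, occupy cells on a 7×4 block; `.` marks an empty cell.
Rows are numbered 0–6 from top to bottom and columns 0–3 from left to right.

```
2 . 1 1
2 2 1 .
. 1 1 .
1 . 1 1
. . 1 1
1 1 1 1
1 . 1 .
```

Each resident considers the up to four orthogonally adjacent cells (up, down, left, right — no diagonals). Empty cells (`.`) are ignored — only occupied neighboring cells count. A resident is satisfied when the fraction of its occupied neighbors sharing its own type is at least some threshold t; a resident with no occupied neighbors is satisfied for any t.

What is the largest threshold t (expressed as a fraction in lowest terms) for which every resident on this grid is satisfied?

(0,0)2 1/1
(0,2)1 2/2
(0,3)1 1/1
(1,0)2 2/2
(1,1)2 1/3
(1,2)1 2/3
(2,1)1 1/2
(2,2)1 3/3
(3,0)1 — no occupied neighbors
(3,2)1 3/3
(3,3)1 2/2
(4,2)1 3/3
(4,3)1 3/3
(5,0)1 2/2
(5,1)1 2/2
(5,2)1 4/4
(5,3)1 2/2
(6,0)1 1/1
(6,2)1 1/1
The smallest same-type fraction is 1/3 at (1,1), which reduces to 1/3. Any threshold above that leaves this resident unsatisfied.

1/3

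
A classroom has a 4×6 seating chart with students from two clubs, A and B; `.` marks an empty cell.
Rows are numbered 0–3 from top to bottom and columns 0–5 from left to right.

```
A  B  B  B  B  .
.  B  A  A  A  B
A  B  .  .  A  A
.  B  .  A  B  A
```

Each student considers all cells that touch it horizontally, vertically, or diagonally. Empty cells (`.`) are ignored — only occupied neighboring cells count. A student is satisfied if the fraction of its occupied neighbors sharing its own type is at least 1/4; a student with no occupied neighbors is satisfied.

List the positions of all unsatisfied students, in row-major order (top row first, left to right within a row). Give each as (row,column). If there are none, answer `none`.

(0,0), (1,2), (2,0), (3,4)

(0,0)A 0/2 unhappy
(0,1)B 2/4 ok
(0,2)B 3/5 ok
(0,3)B 2/5 ok
(0,4)B 2/4 ok
(1,1)B 3/6 ok
(1,2)A 1/6 unhappy
(1,3)A 3/6 ok
(1,4)A 3/6 ok
(1,5)B 1/4 ok
(2,0)A 0/3 unhappy
(2,1)B 2/4 ok
(2,4)A 5/7 ok
(2,5)A 3/5 ok
(3,1)B 1/2 ok
(3,3)A 1/2 ok
(3,4)B 0/4 unhappy
(3,5)A 2/3 ok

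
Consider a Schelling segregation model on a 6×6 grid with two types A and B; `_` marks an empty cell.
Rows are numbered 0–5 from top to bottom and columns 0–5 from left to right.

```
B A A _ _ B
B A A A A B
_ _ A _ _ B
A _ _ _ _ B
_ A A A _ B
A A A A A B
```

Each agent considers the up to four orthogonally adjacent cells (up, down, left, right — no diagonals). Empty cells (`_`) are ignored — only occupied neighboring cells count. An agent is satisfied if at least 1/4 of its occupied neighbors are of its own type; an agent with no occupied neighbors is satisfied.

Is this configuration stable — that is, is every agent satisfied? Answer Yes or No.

Yes

(0,0)B 1/2 ok
(0,1)A 2/3 ok
(0,2)A 2/2 ok
(0,5)B 1/1 ok
(1,0)B 1/2 ok
(1,1)A 2/3 ok
(1,2)A 4/4 ok
(1,3)A 2/2 ok
(1,4)A 1/2 ok
(1,5)B 2/3 ok
(2,2)A 1/1 ok
(2,5)B 2/2 ok
(3,0)A 0/0 ok
(3,5)B 2/2 ok
(4,1)A 2/2 ok
(4,2)A 3/3 ok
(4,3)A 2/2 ok
(4,5)B 2/2 ok
(5,0)A 1/1 ok
(5,1)A 3/3 ok
(5,2)A 3/3 ok
(5,3)A 3/3 ok
(5,4)A 1/2 ok
(5,5)B 1/2 ok
All meet the threshold, so the configuration is stable.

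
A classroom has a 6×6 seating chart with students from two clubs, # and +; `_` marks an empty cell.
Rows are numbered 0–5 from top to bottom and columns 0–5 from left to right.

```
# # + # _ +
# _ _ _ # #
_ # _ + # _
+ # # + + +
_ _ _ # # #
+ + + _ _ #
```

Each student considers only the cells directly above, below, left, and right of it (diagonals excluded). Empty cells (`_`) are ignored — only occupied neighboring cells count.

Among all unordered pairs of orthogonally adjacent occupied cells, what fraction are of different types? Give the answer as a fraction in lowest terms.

Scan each occupied cell's neighbors to the right and below so each pair is counted once.
Row 0: #(0,0)–#(0,1)= #(0,0)–#(1,0)= #(0,1)–+(0,2)≠ +(0,2)–#(0,3)≠ +(0,5)–#(1,5)≠  → 3/5 unlike.
Row 1: #(1,4)–#(1,5)= #(1,4)–#(2,4)=  → 0/2 unlike.
Row 2: #(2,1)–#(3,1)= +(2,3)–#(2,4)≠ +(2,3)–+(3,3)= #(2,4)–+(3,4)≠  → 2/4 unlike.
Row 3: +(3,0)–#(3,1)≠ #(3,1)–#(3,2)= #(3,2)–+(3,3)≠ +(3,3)–+(3,4)= +(3,3)–#(4,3)≠ +(3,4)–+(3,5)= +(3,4)–#(4,4)≠ +(3,5)–#(4,5)≠  → 5/8 unlike.
Row 4: #(4,3)–#(4,4)= #(4,4)–#(4,5)= #(4,5)–#(5,5)=  → 0/3 unlike.
Row 5: +(5,0)–+(5,1)= +(5,1)–+(5,2)=  → 0/2 unlike.
Total adjacent occupied pairs: 24; unlike-type pairs: 10.
10/24 reduces to 5/12.

5/12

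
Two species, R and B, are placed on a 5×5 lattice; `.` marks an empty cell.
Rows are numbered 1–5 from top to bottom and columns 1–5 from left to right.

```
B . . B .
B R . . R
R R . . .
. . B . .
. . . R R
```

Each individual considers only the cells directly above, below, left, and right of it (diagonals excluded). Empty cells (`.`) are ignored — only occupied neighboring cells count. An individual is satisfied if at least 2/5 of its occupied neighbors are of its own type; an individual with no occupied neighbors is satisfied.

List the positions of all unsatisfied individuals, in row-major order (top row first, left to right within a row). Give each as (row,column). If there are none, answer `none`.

(1,1)B 1/1 ok
(1,4)B 0/0 ok
(2,1)B 1/3 unhappy
(2,2)R 1/2 ok
(2,5)R 0/0 ok
(3,1)R 1/2 ok
(3,2)R 2/2 ok
(4,3)B 0/0 ok
(5,4)R 1/1 ok
(5,5)R 1/1 ok

(2,1)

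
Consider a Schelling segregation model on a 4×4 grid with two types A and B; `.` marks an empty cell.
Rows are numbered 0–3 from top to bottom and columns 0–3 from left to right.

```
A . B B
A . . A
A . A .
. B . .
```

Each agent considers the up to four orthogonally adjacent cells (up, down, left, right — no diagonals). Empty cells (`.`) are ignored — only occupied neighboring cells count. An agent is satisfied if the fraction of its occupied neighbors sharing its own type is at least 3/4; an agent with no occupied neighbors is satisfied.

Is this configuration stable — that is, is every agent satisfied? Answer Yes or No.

(0,0)A 1/1 satisfied
(0,2)B 1/1 satisfied
(0,3)B 1/2 not
(1,0)A 2/2 satisfied
(1,3)A 0/1 not
(2,0)A 1/1 satisfied
(2,2)A 0/0 satisfied
(3,1)B 0/0 satisfied
For instance (0,3) has only 1/2 same-type neighbors, below 3/4.

No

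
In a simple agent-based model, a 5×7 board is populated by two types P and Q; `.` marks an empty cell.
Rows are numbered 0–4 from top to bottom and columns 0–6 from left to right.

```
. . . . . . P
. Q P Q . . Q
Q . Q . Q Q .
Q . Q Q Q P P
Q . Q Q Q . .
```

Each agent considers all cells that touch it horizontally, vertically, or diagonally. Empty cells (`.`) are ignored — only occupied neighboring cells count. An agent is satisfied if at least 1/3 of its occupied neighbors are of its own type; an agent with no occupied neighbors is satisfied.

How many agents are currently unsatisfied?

Row 0: (0,6)P 0/1 ✗
Row 1: (1,1)Q 2/3 ✓ · (1,2)P 0/3 ✗ · (1,3)Q 2/3 ✓ · (1,6)Q 1/2 ✓
Row 2: (2,0)Q 2/2 ✓ · (2,2)Q 4/5 ✓ · (2,4)Q 4/5 ✓ · (2,5)Q 3/5 ✓
Row 3: (3,0)Q 2/2 ✓ · (3,2)Q 4/4 ✓ · (3,3)Q 7/7 ✓ · (3,4)Q 5/6 ✓ · (3,5)P 1/5 ✗ · (3,6)P 1/2 ✓
Row 4: (4,0)Q 1/1 ✓ · (4,2)Q 3/3 ✓ · (4,3)Q 5/5 ✓ · (4,4)Q 3/4 ✓
Unsatisfied: (0,6), (1,2), (3,5) — 3 in total.

3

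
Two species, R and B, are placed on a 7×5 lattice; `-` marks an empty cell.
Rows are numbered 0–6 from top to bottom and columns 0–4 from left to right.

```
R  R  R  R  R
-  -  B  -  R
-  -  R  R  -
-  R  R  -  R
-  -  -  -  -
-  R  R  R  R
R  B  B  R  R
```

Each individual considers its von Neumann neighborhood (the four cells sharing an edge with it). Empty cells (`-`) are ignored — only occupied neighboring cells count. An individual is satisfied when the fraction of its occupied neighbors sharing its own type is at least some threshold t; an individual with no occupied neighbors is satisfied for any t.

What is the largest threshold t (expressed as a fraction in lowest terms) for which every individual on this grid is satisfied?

Row 0: (0,0)R 1/1 · (0,1)R 2/2 · (0,2)R 2/3 · (0,3)R 2/2 · (0,4)R 2/2
Row 1: (1,2)B 0/2 · (1,4)R 1/1
Row 2: (2,2)R 2/3 · (2,3)R 1/1
Row 3: (3,1)R 1/1 · (3,2)R 2/2 · (3,4)R — no occupied neighbors
Row 5: (5,1)R 1/2 · (5,2)R 2/3 · (5,3)R 3/3 · (5,4)R 2/2
Row 6: (6,0)R 0/1 · (6,1)B 1/3 · (6,2)B 1/3 · (6,3)R 2/3 · (6,4)R 2/2
The smallest same-type fraction is 0/2 at (1,2), which reduces to 0/1. Any threshold above that leaves this individual unsatisfied.

0/1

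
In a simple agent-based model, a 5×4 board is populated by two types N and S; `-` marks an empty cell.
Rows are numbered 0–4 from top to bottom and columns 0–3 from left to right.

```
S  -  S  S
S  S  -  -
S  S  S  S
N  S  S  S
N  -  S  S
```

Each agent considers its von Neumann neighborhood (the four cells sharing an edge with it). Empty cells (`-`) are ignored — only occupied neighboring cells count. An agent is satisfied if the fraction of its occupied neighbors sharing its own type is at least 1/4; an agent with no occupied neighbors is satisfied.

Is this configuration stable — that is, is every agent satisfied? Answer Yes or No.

Yes

Row 0: (0,0)S 1/1 ✓ · (0,2)S 1/1 ✓ · (0,3)S 1/1 ✓
Row 1: (1,0)S 3/3 ✓ · (1,1)S 2/2 ✓
Row 2: (2,0)S 2/3 ✓ · (2,1)S 4/4 ✓ · (2,2)S 3/3 ✓ · (2,3)S 2/2 ✓
Row 3: (3,0)N 1/3 ✓ · (3,1)S 2/3 ✓ · (3,2)S 4/4 ✓ · (3,3)S 3/3 ✓
Row 4: (4,0)N 1/1 ✓ · (4,2)S 2/2 ✓ · (4,3)S 2/2 ✓
All meet the threshold, so the configuration is stable.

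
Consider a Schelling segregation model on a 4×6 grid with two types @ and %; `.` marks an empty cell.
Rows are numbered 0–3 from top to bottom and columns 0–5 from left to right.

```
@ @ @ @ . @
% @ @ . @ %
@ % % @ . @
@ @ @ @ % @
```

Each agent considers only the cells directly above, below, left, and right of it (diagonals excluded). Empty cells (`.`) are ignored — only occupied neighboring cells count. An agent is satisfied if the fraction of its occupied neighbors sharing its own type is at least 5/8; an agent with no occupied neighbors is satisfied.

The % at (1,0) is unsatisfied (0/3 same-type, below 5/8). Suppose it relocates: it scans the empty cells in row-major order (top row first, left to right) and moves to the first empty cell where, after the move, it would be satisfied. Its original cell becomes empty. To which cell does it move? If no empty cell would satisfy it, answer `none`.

none

Vacating (1,0). Empty cells in order:
  (0,4): 0/3 same-type → still unsatisfied.
  (1,3): 0/4 same-type → still unsatisfied.
  (2,4): 1/4 same-type → still unsatisfied.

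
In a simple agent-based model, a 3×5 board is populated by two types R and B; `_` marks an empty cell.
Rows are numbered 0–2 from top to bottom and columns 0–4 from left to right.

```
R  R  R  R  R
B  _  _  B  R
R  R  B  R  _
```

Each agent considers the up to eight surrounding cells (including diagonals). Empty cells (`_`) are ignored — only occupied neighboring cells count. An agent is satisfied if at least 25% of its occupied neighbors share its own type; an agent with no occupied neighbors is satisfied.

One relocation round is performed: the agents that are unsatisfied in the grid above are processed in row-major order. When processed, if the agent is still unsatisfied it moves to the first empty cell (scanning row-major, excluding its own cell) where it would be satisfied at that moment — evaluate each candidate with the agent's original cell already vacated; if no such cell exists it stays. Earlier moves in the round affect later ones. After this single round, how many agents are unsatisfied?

Initially unsatisfied (in order): (1,0), (1,3).
  (1,0) → (1,2).
  (1,3): now satisfied by earlier moves; stays.
Resulting grid:
R R R R R
_ _ B B R
R R B R _
All satisfied now.

0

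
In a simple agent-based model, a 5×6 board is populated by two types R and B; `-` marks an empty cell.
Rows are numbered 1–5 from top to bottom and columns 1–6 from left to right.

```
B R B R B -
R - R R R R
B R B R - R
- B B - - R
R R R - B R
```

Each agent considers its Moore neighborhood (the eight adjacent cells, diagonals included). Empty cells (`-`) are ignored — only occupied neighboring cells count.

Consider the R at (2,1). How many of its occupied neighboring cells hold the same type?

Occupied neighbors of (2,1): (1,1)=B, (1,2)=R, (3,1)=B, (3,2)=R.
Same type (R): 2 of 4.

2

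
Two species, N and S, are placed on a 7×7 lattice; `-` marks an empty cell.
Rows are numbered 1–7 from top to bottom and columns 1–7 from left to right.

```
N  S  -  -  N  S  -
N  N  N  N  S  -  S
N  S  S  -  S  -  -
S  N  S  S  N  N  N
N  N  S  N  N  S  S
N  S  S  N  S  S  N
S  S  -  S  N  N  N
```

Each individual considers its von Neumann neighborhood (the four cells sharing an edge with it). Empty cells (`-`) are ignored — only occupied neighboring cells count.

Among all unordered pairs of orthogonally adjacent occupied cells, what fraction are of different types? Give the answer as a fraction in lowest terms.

33/61

Scan each occupied cell's neighbors to the right and below so each pair is counted once.
From row 1: 4 unlike of 5 pairs (running 4/5).
From row 2: 3 unlike of 8 pairs (running 7/13).
From row 3: 4 unlike of 6 pairs (running 11/19).
From row 4: 7 unlike of 13 pairs (running 18/32).
From row 5: 6 unlike of 13 pairs (running 24/45).
From row 6: 8 unlike of 12 pairs (running 32/57).
From row 7: 1 unlike of 4 pairs (running 33/61).
Total adjacent occupied pairs: 61; unlike-type pairs: 33.
33/61 is already in lowest terms.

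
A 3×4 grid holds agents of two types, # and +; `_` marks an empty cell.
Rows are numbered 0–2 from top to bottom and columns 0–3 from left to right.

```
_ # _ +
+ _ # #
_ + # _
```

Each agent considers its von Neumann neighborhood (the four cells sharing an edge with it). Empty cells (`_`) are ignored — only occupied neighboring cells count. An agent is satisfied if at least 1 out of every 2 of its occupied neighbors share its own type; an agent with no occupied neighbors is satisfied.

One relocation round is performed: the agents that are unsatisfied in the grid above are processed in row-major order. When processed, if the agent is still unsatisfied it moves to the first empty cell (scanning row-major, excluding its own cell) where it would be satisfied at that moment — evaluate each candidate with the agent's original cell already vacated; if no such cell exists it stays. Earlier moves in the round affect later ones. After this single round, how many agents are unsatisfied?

1

Initially unsatisfied (in order): (0,3), (2,1).
  (0,3) → (0,0).
  (2,1) → (2,0).
Resulting grid:
+ # _ _
+ _ # #
+ _ # _
Unsatisfied now: (0,1).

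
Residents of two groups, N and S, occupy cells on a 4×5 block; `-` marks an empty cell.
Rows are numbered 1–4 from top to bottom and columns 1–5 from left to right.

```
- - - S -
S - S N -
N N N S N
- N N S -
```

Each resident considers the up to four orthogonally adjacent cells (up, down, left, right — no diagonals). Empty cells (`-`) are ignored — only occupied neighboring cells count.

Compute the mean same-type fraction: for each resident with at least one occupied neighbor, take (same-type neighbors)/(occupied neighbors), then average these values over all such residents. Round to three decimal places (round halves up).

0.368

(1,4)S 0/1
(2,1)S 0/1
(2,3)S 0/2
(2,4)N 0/3
(3,1)N 1/2
(3,2)N 3/3
(3,3)N 2/4
(3,4)S 1/4
(3,5)N 0/1
(4,2)N 2/2
(4,3)N 2/3
(4,4)S 1/2
Sum over 12 residents: 0/1 + 0/1 + 0/2 + 0/3 + 1/2 + 3/3 + 2/4 + 1/4 + 0/1 + 2/2 + 2/3 + 1/2 = 53/12; mean = 53/12 ÷ 12 = 53/144 = 0.368055… → 0.368.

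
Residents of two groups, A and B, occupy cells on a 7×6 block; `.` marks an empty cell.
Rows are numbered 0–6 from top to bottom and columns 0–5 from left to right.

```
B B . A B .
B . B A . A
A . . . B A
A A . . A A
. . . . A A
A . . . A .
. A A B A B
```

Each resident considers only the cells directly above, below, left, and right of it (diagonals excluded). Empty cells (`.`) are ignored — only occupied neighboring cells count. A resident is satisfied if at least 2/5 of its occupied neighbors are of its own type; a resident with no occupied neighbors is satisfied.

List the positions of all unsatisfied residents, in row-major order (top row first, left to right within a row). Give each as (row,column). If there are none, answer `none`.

Row 0: (0,0)B 2/2 satisfied · (0,1)B 1/1 satisfied · (0,3)A 1/2 satisfied · (0,4)B 0/1 not
Row 1: (1,0)B 1/2 satisfied · (1,2)B 0/1 not · (1,3)A 1/2 satisfied · (1,5)A 1/1 satisfied
Row 2: (2,0)A 1/2 satisfied · (2,4)B 0/2 not · (2,5)A 2/3 satisfied
Row 3: (3,0)A 2/2 satisfied · (3,1)A 1/1 satisfied · (3,4)A 2/3 satisfied · (3,5)A 3/3 satisfied
Row 4: (4,4)A 3/3 satisfied · (4,5)A 2/2 satisfied
Row 5: (5,0)A 0/0 satisfied · (5,4)A 2/2 satisfied
Row 6: (6,1)A 1/1 satisfied · (6,2)A 1/2 satisfied · (6,3)B 0/2 not · (6,4)A 1/3 not · (6,5)B 0/1 not

(0,4), (1,2), (2,4), (6,3), (6,4), (6,5)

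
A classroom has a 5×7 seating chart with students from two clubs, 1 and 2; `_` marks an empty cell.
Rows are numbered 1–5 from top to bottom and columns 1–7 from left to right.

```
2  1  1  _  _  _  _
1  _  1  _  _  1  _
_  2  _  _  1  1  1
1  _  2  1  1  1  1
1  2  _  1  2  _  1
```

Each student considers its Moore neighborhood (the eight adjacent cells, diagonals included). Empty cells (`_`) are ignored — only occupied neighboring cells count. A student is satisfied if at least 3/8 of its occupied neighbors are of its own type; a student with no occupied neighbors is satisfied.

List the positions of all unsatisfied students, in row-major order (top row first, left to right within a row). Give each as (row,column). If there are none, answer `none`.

(1,1), (2,1), (3,2), (4,1), (5,2), (5,5)

Row 1: (1,1)2 0/2 ✗ · (1,2)1 3/4 ✓ · (1,3)1 2/2 ✓
Row 2: (2,1)1 1/3 ✗ · (2,3)1 2/3 ✓ · (2,6)1 3/3 ✓
Row 3: (3,2)2 1/4 ✗ · (3,5)1 5/5 ✓ · (3,6)1 6/6 ✓ · (3,7)1 4/4 ✓
Row 4: (4,1)1 1/3 ✗ · (4,3)2 2/4 ✓ · (4,4)1 3/5 ✓ · (4,5)1 5/6 ✓ · (4,6)1 6/7 ✓ · (4,7)1 4/4 ✓
Row 5: (5,1)1 1/2 ✓ · (5,2)2 1/3 ✗ · (5,4)1 2/4 ✓ · (5,5)2 0/4 ✗ · (5,7)1 2/2 ✓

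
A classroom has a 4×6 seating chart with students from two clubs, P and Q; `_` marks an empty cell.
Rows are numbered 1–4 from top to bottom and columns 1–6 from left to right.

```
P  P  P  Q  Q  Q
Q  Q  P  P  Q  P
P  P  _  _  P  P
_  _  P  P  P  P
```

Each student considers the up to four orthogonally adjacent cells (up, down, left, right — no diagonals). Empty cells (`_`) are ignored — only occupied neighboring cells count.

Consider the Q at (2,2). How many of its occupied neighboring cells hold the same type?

Occupied neighbors of (2,2): (1,2)=P, (3,2)=P, (2,1)=Q, (2,3)=P.
Same type (Q): 1 of 4.

1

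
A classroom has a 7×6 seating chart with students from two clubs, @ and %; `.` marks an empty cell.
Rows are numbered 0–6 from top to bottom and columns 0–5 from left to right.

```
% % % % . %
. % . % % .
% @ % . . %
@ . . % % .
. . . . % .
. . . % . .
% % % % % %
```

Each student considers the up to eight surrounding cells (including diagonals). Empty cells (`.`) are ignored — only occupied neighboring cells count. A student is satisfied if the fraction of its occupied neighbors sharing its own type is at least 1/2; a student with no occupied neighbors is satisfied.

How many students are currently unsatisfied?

2

(0,0)% 2/2 ✓
(0,1)% 3/3 ✓
(0,2)% 4/4 ✓
(0,3)% 3/3 ✓
(0,5)% 1/1 ✓
(1,1)% 5/6 ✓
(1,3)% 4/4 ✓
(1,4)% 4/4 ✓
(2,0)% 1/3 ✗
(2,1)@ 1/4 ✗
(2,2)% 3/4 ✓
(2,5)% 2/2 ✓
(3,0)@ 1/2 ✓
(3,3)% 3/3 ✓
(3,4)% 3/3 ✓
(4,4)% 3/3 ✓
(5,3)% 4/4 ✓
(6,0)% 1/1 ✓
(6,1)% 2/2 ✓
(6,2)% 3/3 ✓
(6,3)% 3/3 ✓
(6,4)% 3/3 ✓
(6,5)% 1/1 ✓
Unsatisfied: (2,0), (2,1) — 2 in total.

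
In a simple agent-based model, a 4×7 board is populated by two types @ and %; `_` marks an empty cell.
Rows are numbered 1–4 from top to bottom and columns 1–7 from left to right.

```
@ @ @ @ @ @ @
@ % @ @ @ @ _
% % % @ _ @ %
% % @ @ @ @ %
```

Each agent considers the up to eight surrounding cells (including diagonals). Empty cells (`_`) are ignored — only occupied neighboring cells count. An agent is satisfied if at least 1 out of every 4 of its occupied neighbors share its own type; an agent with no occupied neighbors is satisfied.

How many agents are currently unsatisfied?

(1,1)@ 2/3 ✓
(1,2)@ 4/5 ✓
(1,3)@ 4/5 ✓
(1,4)@ 5/5 ✓
(1,5)@ 5/5 ✓
(1,6)@ 4/4 ✓
(1,7)@ 2/2 ✓
(2,1)@ 2/5 ✓
(2,2)% 3/8 ✓
(2,3)@ 5/8 ✓
(2,4)@ 6/7 ✓
(2,5)@ 7/7 ✓
(2,6)@ 5/6 ✓
(3,1)% 4/5 ✓
(3,2)% 5/8 ✓
(3,3)% 3/8 ✓
(3,4)@ 6/7 ✓
(3,6)@ 4/6 ✓
(3,7)% 1/4 ✓
(4,1)% 3/3 ✓
(4,2)% 4/5 ✓
(4,3)@ 2/5 ✓
(4,4)@ 3/4 ✓
(4,5)@ 4/4 ✓
(4,6)@ 2/4 ✓
(4,7)% 1/3 ✓
Every one meets the threshold.

0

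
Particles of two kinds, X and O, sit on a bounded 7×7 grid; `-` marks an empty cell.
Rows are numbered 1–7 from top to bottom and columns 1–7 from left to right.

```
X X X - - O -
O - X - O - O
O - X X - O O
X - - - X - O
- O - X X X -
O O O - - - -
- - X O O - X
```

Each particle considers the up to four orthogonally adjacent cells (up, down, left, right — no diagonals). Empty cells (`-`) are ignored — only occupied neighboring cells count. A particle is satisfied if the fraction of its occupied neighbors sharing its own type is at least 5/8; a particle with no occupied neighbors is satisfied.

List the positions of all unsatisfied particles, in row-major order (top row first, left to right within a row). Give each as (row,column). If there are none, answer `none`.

(1,1)X 1/2 unhappy
(1,2)X 2/2 ok
(1,3)X 2/2 ok
(1,6)O 0/0 ok
(2,1)O 1/2 unhappy
(2,3)X 2/2 ok
(2,5)O 0/0 ok
(2,7)O 1/1 ok
(3,1)O 1/2 unhappy
(3,3)X 2/2 ok
(3,4)X 1/1 ok
(3,6)O 1/1 ok
(3,7)O 3/3 ok
(4,1)X 0/1 unhappy
(4,5)X 1/1 ok
(4,7)O 1/1 ok
(5,2)O 1/1 ok
(5,4)X 1/1 ok
(5,5)X 3/3 ok
(5,6)X 1/1 ok
(6,1)O 1/1 ok
(6,2)O 3/3 ok
(6,3)O 1/2 unhappy
(7,3)X 0/2 unhappy
(7,4)O 1/2 unhappy
(7,5)O 1/1 ok
(7,7)X 0/0 ok

(1,1), (2,1), (3,1), (4,1), (6,3), (7,3), (7,4)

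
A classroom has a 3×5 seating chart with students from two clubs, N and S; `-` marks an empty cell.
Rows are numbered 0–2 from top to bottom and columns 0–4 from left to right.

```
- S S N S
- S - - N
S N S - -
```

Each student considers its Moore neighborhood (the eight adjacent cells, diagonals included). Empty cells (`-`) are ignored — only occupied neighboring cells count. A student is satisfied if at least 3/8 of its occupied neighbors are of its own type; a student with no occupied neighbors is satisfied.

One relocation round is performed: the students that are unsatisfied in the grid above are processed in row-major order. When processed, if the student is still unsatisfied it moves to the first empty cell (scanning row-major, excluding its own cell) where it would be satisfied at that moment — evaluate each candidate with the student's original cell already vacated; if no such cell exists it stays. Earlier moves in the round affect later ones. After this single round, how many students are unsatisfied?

Initially unsatisfied (in order): (0,3), (0,4), (2,1).
  (0,3) → (2,3).
  (0,4) → (0,0).
  (2,1) → (0,3).
Resulting grid:
S S S N -
- S - - N
S - S N -
All satisfied now.

0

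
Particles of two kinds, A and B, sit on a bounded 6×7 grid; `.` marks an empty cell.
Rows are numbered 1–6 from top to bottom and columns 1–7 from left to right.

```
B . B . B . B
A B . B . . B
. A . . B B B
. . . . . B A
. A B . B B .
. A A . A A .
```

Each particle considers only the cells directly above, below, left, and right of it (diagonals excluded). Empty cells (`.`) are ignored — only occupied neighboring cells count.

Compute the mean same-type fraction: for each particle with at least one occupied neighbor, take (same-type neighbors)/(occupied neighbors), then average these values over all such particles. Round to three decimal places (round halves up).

0.500

(1,1)B 0/1
(1,3)B — no occupied neighbors
(1,5)B — no occupied neighbors
(1,7)B 1/1
(2,1)A 0/2
(2,2)B 0/2
(2,4)B — no occupied neighbors
(2,7)B 2/2
(3,2)A 0/1
(3,5)B 1/1
(3,6)B 3/3
(3,7)B 2/3
(4,6)B 2/3
(4,7)A 0/2
(5,2)A 1/2
(5,3)B 0/2
(5,5)B 1/2
(5,6)B 2/3
(6,2)A 2/2
(6,3)A 1/2
(6,5)A 1/2
(6,6)A 1/2
Sum over 19 particles: 0/1 + 1/1 + 0/2 + 0/2 + 2/2 + 0/1 + 1/1 + 3/3 + 2/3 + 2/3 + 0/2 + 1/2 + 0/2 + 1/2 + 2/3 + 2/2 + 1/2 + 1/2 + 1/2 = 19/2; mean = 19/2 ÷ 19 = 1/2 = 0.5 → 0.500.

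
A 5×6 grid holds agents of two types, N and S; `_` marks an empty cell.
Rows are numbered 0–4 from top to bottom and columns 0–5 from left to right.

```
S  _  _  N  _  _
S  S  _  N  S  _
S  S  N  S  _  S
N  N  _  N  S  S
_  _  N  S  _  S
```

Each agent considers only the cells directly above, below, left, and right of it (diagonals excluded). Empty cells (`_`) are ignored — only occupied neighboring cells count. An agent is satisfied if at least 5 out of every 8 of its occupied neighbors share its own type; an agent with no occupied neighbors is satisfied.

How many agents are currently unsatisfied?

Row 0: (0,0)S 1/1 satisfied · (0,3)N 1/1 satisfied
Row 1: (1,0)S 3/3 satisfied · (1,1)S 2/2 satisfied · (1,3)N 1/3 not · (1,4)S 0/1 not
Row 2: (2,0)S 2/3 satisfied · (2,1)S 2/4 not · (2,2)N 0/2 not · (2,3)S 0/3 not · (2,5)S 1/1 satisfied
Row 3: (3,0)N 1/2 not · (3,1)N 1/2 not · (3,3)N 0/3 not · (3,4)S 1/2 not · (3,5)S 3/3 satisfied
Row 4: (4,2)N 0/1 not · (4,3)S 0/2 not · (4,5)S 1/1 satisfied
Unsatisfied: (1,3), (1,4), (2,1), (2,2), (2,3), (3,0), (3,1), (3,3), (3,4), (4,2), (4,3) — 11 in total.

11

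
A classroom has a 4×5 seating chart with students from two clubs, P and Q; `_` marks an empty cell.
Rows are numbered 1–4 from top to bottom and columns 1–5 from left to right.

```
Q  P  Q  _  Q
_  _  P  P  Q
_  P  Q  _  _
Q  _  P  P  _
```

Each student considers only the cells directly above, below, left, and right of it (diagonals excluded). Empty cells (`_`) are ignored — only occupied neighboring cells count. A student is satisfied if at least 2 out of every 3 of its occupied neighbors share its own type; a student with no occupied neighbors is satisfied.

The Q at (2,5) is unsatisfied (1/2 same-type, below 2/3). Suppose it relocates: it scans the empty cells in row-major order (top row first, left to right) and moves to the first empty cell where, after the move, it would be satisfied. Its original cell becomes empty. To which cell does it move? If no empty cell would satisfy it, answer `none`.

Vacating (2,5). Empty cells in order:
  (1,4): 2/3 same-type → satisfied — stop here.

(1,4)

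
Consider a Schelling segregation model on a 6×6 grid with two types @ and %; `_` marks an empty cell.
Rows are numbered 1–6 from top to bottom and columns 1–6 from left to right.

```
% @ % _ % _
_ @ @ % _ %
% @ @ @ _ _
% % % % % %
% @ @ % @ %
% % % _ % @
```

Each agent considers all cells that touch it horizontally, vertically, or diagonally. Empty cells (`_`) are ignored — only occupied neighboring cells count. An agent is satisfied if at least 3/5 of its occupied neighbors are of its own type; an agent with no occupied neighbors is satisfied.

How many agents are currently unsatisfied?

Row 1: (1,1)% 0/2 unhappy · (1,2)@ 2/4 unhappy · (1,3)% 1/4 unhappy · (1,5)% 2/2 ok
Row 2: (2,2)@ 4/7 unhappy · (2,3)@ 5/7 ok · (2,4)% 2/5 unhappy · (2,6)% 1/1 ok
Row 3: (3,1)% 2/4 unhappy · (3,2)@ 3/7 unhappy · (3,3)@ 4/8 unhappy · (3,4)@ 2/6 unhappy
Row 4: (4,1)% 3/5 ok · (4,2)% 4/8 unhappy · (4,3)% 3/8 unhappy · (4,4)% 3/7 unhappy · (4,5)% 4/6 ok · (4,6)% 2/3 ok
Row 5: (5,1)% 4/5 ok · (5,2)@ 1/8 unhappy · (5,3)@ 1/7 unhappy · (5,4)% 5/7 ok · (5,5)@ 1/7 unhappy · (5,6)% 3/5 ok
Row 6: (6,1)% 2/3 ok · (6,2)% 3/5 ok · (6,3)% 2/4 unhappy · (6,5)% 2/4 unhappy · (6,6)@ 1/3 unhappy
Unsatisfied: (1,1), (1,2), (1,3), (2,2), (2,4), (3,1), (3,2), (3,3), (3,4), (4,2), (4,3), (4,4), (5,2), (5,3), (5,5), (6,3), (6,5), (6,6) — 18 in total.

18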